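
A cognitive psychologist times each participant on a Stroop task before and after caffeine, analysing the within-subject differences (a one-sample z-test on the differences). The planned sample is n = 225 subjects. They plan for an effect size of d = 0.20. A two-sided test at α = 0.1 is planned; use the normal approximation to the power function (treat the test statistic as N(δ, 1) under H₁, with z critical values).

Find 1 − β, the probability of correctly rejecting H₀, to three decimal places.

Power ≈ 0.912

Noncentrality parameter: δ = d·√n = 0.20 × √225 = 3.0000
Critical value for a two-sided test at α = 0.1: z_{α/2} = 1.645.
Power = Φ(δ − 1.645) + Φ(−δ − 1.645) = Φ(1.355) + Φ(-4.645) = 0.9123 + 0.0000 = 0.9123.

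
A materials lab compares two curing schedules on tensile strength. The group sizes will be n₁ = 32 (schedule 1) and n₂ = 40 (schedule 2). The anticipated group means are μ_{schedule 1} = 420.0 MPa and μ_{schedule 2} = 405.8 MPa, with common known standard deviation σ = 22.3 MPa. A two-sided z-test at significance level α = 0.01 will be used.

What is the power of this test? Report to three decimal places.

Standardized effect: d = |μ_{schedule 1} − μ_{schedule 2}| / σ = |420.0 − 405.8| / 22.3 = 0.6368
Noncentrality parameter: δ = d / √(1/n₁ + 1/n₂) = 0.6368 / √(1/32 + 1/40) = 2.6849
Two-sided α = 0.01 → critical value z_{0.005} = 2.576.
Power = Φ(δ − 2.576) + Φ(−δ − 2.576) = Φ(0.109) + Φ(-5.261) = 0.5434 + 0.0000 = 0.5434.

Power ≈ 0.543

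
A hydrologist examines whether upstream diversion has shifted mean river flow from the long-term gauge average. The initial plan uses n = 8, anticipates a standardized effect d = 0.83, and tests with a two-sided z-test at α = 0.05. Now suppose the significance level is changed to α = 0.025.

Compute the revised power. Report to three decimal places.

δ = d·√n = 0.83 × √8 = 2.3476 (unchanged). New critical value: z_{0.0125} = 2.241.
Revised power = Φ(δ − 2.241) + Φ(−δ − 2.241) = Φ(0.106) + Φ(-4.589) = 0.5423 + 0.0000 = 0.5423.

Power ≈ 0.542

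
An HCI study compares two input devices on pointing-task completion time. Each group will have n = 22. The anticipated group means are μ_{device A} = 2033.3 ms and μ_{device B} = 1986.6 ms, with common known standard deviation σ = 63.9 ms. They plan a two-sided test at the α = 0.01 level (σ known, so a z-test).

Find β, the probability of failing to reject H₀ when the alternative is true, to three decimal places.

Standardized effect: d = |μ_{device A} − μ_{device B}| / σ = |2033.3 − 1986.6| / 63.9 = 0.7308
Noncentrality parameter: δ = d·√(n/2) = 0.7308 × √(22/2) = 2.4239
Critical value for a two-sided test at α = 0.01: z_{α/2} = 2.576.
Power = Φ(δ − 2.576) + Φ(−δ − 2.576) = Φ(-0.152) + Φ(-5.000) = 0.4396 + 0.0000 = 0.4396.
Type II error: β = 1 − power = 1 − 0.4396 = 0.5604.

β ≈ 0.560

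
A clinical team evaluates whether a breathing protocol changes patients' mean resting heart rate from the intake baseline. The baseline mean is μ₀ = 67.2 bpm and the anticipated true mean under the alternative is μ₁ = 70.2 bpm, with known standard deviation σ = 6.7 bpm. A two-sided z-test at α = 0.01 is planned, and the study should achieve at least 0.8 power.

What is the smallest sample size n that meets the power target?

n = 59

Standardized effect: d = |μ₁ − μ₀| / σ = |70.2 − 67.2| / 6.7 = 0.4478
For power 0.8 need Φ(δ − z_{0.005}) = 0.8, so δ = z_{0.005} + z_{0.20} = 2.576 + 0.842 = 3.417.
(For δ > 0 the lower-tail rejection region contributes negligibly to power, so the one-term inversion is standard.)
δ = d·√n ⇒ n = (δ/d)² = (3.417 / 0.4478)² = 58.25.
Rounding up, n = 59.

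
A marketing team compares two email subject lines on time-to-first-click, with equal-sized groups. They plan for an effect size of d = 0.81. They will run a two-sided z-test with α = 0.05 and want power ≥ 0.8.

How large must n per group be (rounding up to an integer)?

n = 24 per group

For power 0.8 need Φ(δ − z_{0.025}) = 0.8, so δ = z_{0.025} + z_{0.20} = 1.960 + 0.842 = 2.802.
(Ignoring the negligible lower-tail rejection probability gives the usual closed-form inversion.)
δ = d·√(n/2) ⇒ n = 2(δ/d)² = 2 × (2.802 / 0.81)² = 23.93.
Round up to the next whole unit.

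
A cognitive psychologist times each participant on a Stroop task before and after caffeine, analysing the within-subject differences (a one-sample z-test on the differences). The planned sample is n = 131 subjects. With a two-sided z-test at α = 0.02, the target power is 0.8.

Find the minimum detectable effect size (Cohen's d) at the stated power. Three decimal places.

Need Φ(δ − 2.326) = 0.8, so δ = 2.326 + 0.842 = 3.168.
(The second rejection-region term Φ(−δ − z_{α/2}) is negligible and dropped.)
δ = d·√n ⇒ d = δ/√n = 3.168/√131 = 0.2768.

d ≈ 0.277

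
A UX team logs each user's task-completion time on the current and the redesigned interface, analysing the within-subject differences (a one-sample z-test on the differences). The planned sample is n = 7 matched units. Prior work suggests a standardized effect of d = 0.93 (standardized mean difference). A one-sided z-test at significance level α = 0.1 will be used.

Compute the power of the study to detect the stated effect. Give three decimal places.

Power ≈ 0.881

Noncentrality parameter: λ = d·√n = 0.93 × √7 = 2.4605
One-sided α = 0.1 → critical value z_{0.1} = 1.282.
Power = Φ(λ − 1.282) = Φ(1.179) = 0.8808.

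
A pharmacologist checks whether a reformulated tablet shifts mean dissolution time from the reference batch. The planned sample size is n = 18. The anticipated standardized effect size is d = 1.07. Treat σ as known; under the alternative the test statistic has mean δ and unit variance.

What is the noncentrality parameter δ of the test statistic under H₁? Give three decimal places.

The noncentrality parameter scales effect size by the design's sample-size factor: δ = d·√n = 1.07 × √18 = 4.5396

δ ≈ 4.540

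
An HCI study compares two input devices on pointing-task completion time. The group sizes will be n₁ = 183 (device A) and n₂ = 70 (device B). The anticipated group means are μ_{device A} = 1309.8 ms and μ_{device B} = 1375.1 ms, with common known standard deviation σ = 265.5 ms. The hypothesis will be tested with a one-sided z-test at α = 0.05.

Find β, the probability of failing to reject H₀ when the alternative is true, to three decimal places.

Standardized effect: d = |μ_{device A} − μ_{device B}| / σ = |1309.8 − 1375.1| / 265.5 = 0.2460
Noncentrality parameter: δ = d / √(1/n₁ + 1/n₂) = 0.2460 / √(1/183 + 1/70) = 1.7501
One-sided α = 0.05 → critical value z_{0.05} = 1.645.
Power = Φ(δ − 1.645) = Φ(0.105) = 0.5419.
Type II error: β = 1 − power = 1 − 0.5419 = 0.4581.

β ≈ 0.458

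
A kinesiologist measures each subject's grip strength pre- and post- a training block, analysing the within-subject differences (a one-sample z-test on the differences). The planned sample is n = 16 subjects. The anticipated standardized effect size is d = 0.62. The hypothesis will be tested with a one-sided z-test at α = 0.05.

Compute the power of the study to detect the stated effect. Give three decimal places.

Power ≈ 0.798

Noncentrality parameter: δ = d·√n = 0.62 × √16 = 2.4800
Critical value for a one-sided test at α = 0.05: z_α = 1.645.
Power = Φ(δ − 1.645) = Φ(0.835) = 0.7982.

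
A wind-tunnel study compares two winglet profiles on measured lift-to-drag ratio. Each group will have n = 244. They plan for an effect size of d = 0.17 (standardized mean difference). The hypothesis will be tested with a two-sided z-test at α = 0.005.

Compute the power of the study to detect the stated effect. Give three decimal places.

Power ≈ 0.176

Noncentrality parameter: δ = d·√(n/2) = 0.17 × √(244/2) = 1.8777
Critical value for a two-sided test at α = 0.005: z_{α/2} = 2.807.
Power = Φ(δ − 2.807) + Φ(−δ − 2.807) = Φ(-0.929) + Φ(-4.685) = 0.1764 + 0.0000 = 0.1764.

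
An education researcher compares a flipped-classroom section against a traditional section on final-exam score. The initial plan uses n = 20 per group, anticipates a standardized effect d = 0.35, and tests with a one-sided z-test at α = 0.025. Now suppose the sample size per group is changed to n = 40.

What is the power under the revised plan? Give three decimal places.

With n = 40 per group: δ = d·√(n/2) = 0.35 × √(40/2) = 1.5652. Critical value z_{0.025} = 1.960.
Revised power = Φ(δ − 1.960) = Φ(-0.395) = 0.3465.

Power ≈ 0.347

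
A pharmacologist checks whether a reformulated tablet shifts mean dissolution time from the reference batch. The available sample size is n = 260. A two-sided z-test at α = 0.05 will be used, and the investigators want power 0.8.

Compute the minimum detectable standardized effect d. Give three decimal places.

d ≈ 0.174

Need Φ(δ − 1.960) = 0.8, so δ = 1.960 + 0.842 = 2.802.
(Lower-tail contribution to power is negligible for δ > 0.)
δ = d·√n ⇒ d = δ/√n = 2.802/√260 = 0.1737.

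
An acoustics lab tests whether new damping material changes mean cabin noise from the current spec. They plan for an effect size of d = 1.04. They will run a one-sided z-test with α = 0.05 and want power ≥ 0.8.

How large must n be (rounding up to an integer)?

n = 6

For power 0.8 need Φ(δ − z_{0.05}) = 0.8, so δ = z_{0.05} + z_{0.20} = 1.645 + 0.842 = 2.486.
δ = d·√n ⇒ n = (δ/d)² = (2.486 / 1.04)² = 5.72.
Round up to the next whole unit.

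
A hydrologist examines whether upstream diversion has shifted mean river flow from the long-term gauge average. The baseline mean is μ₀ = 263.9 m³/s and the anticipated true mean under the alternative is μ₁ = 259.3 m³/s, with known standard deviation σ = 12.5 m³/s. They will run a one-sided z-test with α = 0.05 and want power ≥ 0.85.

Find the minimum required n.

n = 54

Standardized effect: d = |μ₁ − μ₀| / σ = |259.3 − 263.9| / 12.5 = 0.3680
Set Φ(δ − 1.645) = 0.85; then δ − 1.645 = Φ⁻¹(0.85) = 1.036, giving δ = 2.681.
δ = d·√n ⇒ n = (δ/d)² = (2.681 / 0.3680)² = 53.09.
Round up to the next whole unit.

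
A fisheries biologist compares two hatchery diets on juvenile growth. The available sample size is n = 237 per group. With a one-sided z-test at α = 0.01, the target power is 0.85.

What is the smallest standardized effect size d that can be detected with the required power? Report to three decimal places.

d ≈ 0.309

Need Φ(δ − 2.326) = 0.85, so δ = 2.326 + 1.036 = 3.363.
δ = d·√(n/2) ⇒ d = δ/√(n/2) = 3.363/√(237/2) = 0.3089.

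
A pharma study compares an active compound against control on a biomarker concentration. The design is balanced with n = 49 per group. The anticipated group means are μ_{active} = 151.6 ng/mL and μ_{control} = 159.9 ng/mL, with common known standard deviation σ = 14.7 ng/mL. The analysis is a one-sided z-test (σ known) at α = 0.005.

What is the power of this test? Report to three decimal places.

Power ≈ 0.587

Standardized effect: d = |μ_{active} − μ_{control}| / σ = |151.6 − 159.9| / 14.7 = 0.5646
Noncentrality parameter: δ = d·√(n/2) = 0.5646 × √(49/2) = 2.7948
One-sided α = 0.005 → critical value z_{0.005} = 2.576.
Power = Φ(δ − 2.576) = Φ(0.219) = 0.5866.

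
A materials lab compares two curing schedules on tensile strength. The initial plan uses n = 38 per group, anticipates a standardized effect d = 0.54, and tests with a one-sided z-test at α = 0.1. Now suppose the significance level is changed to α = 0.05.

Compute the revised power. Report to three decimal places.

Power ≈ 0.761

δ = d·√(n/2) = 0.54 × √(38/2) = 2.3538 (unchanged). New critical value: z_{0.05} = 1.645.
Revised power = P(Z > 1.645 − δ) = Φ(0.709) = 0.7608.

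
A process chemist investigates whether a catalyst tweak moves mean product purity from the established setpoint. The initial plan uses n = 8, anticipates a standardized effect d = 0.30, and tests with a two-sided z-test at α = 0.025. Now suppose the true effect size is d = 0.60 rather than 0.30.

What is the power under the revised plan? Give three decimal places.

Power ≈ 0.293

With d = 0.60: δ = d·√n = 0.60 × √8 = 1.6971. Critical value z_{0.0125} = 2.241.
Revised power = Φ(δ − 2.241) + Φ(−δ − 2.241) = Φ(-0.544) + Φ(-3.938) = 0.2931 + 0.0000 = 0.2931.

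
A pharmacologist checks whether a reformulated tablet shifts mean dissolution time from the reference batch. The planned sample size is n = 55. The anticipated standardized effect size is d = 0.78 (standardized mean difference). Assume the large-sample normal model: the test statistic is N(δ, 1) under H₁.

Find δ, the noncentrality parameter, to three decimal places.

δ = d·√n = 0.78 × √55 = 5.7846

δ ≈ 5.785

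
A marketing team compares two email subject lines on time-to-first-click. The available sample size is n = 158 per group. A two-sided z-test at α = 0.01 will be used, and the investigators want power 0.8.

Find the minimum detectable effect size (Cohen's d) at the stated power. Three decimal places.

d ≈ 0.384

Need Φ(δ − 2.576) = 0.8, so δ = 2.576 + 0.842 = 3.417.
(Lower-tail contribution to power is negligible for δ > 0.)
δ = d·√(n/2) ⇒ d = δ/√(n/2) = 3.417/√(158/2) = 0.3845.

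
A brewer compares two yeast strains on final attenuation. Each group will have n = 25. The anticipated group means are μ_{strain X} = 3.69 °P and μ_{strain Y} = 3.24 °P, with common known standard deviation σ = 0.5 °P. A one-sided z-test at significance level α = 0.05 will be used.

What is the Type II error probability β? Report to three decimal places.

Standardized effect: d = |μ_{strain X} − μ_{strain Y}| / σ = |3.69 − 3.24| / 0.5 = 0.9000
Noncentrality parameter: δ = d·√(n/2) = 0.9000 × √(25/2) = 3.1820
Critical value for a one-sided test at α = 0.05: z_α = 1.645.
Power = Φ(δ − 1.645) = Φ(1.537) = 0.9379.
Type II error: β = 1 − power = 1 − 0.9379 = 0.0621.

β ≈ 0.062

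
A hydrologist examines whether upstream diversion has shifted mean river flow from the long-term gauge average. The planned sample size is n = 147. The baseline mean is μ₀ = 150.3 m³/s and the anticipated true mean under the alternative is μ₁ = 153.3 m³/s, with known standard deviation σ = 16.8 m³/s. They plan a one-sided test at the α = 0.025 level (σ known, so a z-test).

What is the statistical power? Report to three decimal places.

Standardized effect: d = |μ₁ − μ₀| / σ = |153.3 − 150.3| / 16.8 = 0.1786
Noncentrality parameter: δ = d·√n = 0.1786 × √147 = 2.1651
Critical value for a one-sided test at α = 0.025: z_α = 1.960.
Power = P(Z > 1.960 − δ) = Φ(0.205) = 0.5813.

Power ≈ 0.581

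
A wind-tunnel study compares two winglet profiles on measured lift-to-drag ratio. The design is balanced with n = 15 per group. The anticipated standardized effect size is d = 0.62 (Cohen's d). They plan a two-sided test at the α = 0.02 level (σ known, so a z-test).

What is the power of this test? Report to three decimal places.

Noncentrality parameter: δ = d·√(n/2) = 0.62 × √(15/2) = 1.6979
Two-sided α = 0.02 → critical value z_{0.01} = 2.326.
Power = Φ(δ − 2.326) + Φ(−δ − 2.326) = Φ(-0.628) + Φ(-4.024) = 0.2649 + 0.0000 = 0.2649.

Power ≈ 0.265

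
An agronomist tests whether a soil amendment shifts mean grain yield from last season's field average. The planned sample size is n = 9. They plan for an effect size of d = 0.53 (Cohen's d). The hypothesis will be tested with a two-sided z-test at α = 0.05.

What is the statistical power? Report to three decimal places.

Power ≈ 0.356

Noncentrality parameter: δ = d·√n = 0.53 × √9 = 1.5900
Critical value for a two-sided test at α = 0.05: z_{α/2} = 1.960.
Power = Φ(δ − 1.960) + Φ(−δ − 1.960) = Φ(-0.370) + Φ(-3.550) = 0.3557 + 0.0002 = 0.3559.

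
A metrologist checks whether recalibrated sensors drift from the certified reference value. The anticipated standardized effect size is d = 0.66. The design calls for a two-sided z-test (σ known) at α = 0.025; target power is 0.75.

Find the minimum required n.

n = 20

For power 0.75 need Φ(δ − z_{0.0125}) = 0.75, so δ = z_{0.0125} + z_{0.25} = 2.241 + 0.674 = 2.916.
(Ignoring the negligible lower-tail rejection probability gives the usual closed-form inversion.)
δ = d·√n ⇒ n = (δ/d)² = (2.916 / 0.66)² = 19.52.
Round up to the next whole unit.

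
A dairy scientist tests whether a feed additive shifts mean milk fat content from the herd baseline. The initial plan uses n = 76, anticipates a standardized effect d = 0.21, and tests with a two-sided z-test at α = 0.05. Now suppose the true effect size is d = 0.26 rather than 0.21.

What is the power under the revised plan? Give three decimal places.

Power ≈ 0.620

With d = 0.26: δ = d·√n = 0.26 × √76 = 2.2666. Critical value z_{0.025} = 1.960.
Revised power = Φ(δ − 1.960) + Φ(−δ − 1.960) = Φ(0.307) + Φ(-4.227) = 0.6205 + 0.0000 = 0.6205.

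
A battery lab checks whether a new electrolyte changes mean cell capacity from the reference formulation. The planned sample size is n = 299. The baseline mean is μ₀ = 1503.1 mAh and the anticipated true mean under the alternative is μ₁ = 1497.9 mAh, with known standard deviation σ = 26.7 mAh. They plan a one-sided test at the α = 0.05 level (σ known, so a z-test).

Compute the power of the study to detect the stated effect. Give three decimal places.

Power ≈ 0.958

Standardized effect: d = |μ₁ − μ₀| / σ = |1497.9 − 1503.1| / 26.7 = 0.1948
Noncentrality parameter: δ = d·√n = 0.1948 × √299 = 3.3677
Critical value for a one-sided test at α = 0.05: z_α = 1.645.
Power = P(Z > 1.645 − δ) = Φ(1.723) = 0.9575.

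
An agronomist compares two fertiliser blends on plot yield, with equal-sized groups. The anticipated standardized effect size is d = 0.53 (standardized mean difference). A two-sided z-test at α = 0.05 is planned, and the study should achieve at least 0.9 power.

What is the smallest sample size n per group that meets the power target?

n = 75 per group

For power 0.9 need Φ(δ − z_{0.025}) = 0.9, so δ = z_{0.025} + z_{0.10} = 1.960 + 1.282 = 3.242.
(Ignoring the negligible lower-tail rejection probability gives the usual closed-form inversion.)
δ = d·√(n/2) ⇒ n = 2(δ/d)² = 2 × (3.242 / 0.53)² = 74.81.
Rounding up, n = 75 per group.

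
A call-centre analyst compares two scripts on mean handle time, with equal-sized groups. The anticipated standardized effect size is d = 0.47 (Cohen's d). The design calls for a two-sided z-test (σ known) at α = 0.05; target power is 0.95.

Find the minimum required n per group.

Set Φ(δ − 1.960) = 0.95; then δ − 1.960 = Φ⁻¹(0.95) = 1.645, giving δ = 3.605.
(For δ > 0 the lower-tail rejection region contributes negligibly to power, so the one-term inversion is standard.)
δ = d·√(n/2) ⇒ n = 2(δ/d)² = 2 × (3.605 / 0.47)² = 117.65.
Round up to the next whole unit.

n = 118 per group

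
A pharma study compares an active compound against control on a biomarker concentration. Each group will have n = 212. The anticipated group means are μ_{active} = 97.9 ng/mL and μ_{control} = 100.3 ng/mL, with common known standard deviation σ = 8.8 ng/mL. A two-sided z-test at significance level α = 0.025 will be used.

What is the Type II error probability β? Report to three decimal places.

Standardized effect: d = |μ_{active} − μ_{control}| / σ = |97.9 − 100.3| / 8.8 = 0.2727
Noncentrality parameter: δ = d·√(n/2) = 0.2727 × √(212/2) = 2.8079
Critical value for a two-sided test at α = 0.025: z_{α/2} = 2.241.
Power = Φ(δ − 2.241) + Φ(−δ − 2.241) = Φ(0.566) + Φ(-5.049) = 0.7145 + 0.0000 = 0.7145.
Type II error: β = 1 − power = 1 − 0.7145 = 0.2855.

β ≈ 0.286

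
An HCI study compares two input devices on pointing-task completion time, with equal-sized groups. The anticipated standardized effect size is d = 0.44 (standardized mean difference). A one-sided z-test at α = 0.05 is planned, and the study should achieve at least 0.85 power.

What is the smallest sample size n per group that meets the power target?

For power 0.85 need Φ(δ − z_{0.05}) = 0.85, so δ = z_{0.05} + z_{0.15} = 1.645 + 1.036 = 2.681.
δ = d·√(n/2) ⇒ n = 2(δ/d)² = 2 × (2.681 / 0.44)² = 74.27.
Rounding up, n = 75 per group.

n = 75 per group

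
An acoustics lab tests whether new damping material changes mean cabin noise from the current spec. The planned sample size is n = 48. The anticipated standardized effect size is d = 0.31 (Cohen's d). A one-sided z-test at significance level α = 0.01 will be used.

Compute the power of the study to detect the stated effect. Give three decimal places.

Noncentrality parameter: δ = d·√n = 0.31 × √48 = 2.1477
Critical value for a one-sided test at α = 0.01: z_α = 2.326.
Power = Φ(δ − 2.326) = Φ(-0.179) = 0.4291.

Power ≈ 0.429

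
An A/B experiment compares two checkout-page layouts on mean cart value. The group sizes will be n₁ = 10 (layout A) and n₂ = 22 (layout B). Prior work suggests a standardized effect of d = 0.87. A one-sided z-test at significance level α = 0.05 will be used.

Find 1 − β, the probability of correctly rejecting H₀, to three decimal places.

Noncentrality parameter: δ = d / √(1/n₁ + 1/n₂) = 0.87 / √(1/10 + 1/22) = 2.2812
One-sided α = 0.05 → critical value z_{0.05} = 1.645.
Power = Φ(δ − 1.645) = Φ(0.636) = 0.7377.

Power ≈ 0.738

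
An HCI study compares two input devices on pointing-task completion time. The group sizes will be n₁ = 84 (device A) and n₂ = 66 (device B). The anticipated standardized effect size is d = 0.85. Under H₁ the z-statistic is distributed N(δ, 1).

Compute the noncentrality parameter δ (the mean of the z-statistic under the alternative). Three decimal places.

δ = d / √(1/n₁ + 1/n₂) = 0.85 / √(1/84 + 1/66) = 5.1676

δ ≈ 5.168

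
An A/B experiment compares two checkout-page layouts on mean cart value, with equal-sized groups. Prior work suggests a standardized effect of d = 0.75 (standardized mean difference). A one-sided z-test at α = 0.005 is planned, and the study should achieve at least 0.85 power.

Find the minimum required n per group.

n = 47 per group

For power 0.85 need Φ(δ − z_{0.005}) = 0.85, so δ = z_{0.005} + z_{0.15} = 2.576 + 1.036 = 3.612.
δ = d·√(n/2) ⇒ n = 2(δ/d)² = 2 × (3.612 / 0.75)² = 46.39.
Rounding up, n = 47 per group.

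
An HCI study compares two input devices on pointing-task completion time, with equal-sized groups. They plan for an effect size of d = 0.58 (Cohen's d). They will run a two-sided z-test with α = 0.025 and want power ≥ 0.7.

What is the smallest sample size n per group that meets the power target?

For power 0.7 need Φ(δ − z_{0.0125}) = 0.7, so δ = z_{0.0125} + z_{0.30} = 2.241 + 0.524 = 2.766.
(For δ > 0 the lower-tail rejection region contributes negligibly to power, so the one-term inversion is standard.)
δ = d·√(n/2) ⇒ n = 2(δ/d)² = 2 × (2.766 / 0.58)² = 45.48.
Rounding up, n = 46 per group.

n = 46 per group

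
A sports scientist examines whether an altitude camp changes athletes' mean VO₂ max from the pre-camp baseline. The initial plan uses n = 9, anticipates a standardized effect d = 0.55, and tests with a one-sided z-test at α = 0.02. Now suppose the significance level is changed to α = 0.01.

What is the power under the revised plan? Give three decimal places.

δ = d·√n = 0.55 × √9 = 1.6500 (unchanged). New critical value: z_{0.01} = 2.326.
Revised power = Φ(δ − 2.326) = Φ(-0.676) = 0.2494.

Power ≈ 0.249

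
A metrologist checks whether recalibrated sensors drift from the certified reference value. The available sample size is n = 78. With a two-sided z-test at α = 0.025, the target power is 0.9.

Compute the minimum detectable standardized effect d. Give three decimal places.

Need Φ(δ − 2.241) = 0.9, so δ = 2.241 + 1.282 = 3.523.
(The second rejection-region term Φ(−δ − z_{α/2}) is negligible and dropped.)
δ = d·√n ⇒ d = δ/√n = 3.523/√78 = 0.3989.

d ≈ 0.399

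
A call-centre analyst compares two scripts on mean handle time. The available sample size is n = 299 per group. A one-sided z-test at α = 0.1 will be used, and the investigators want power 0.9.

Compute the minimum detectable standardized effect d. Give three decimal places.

d ≈ 0.210

Need Φ(δ − 1.282) = 0.9, so δ = 1.282 + 1.282 = 2.563.
δ = d·√(n/2) ⇒ d = δ/√(n/2) = 2.563/√(299/2) = 0.2096.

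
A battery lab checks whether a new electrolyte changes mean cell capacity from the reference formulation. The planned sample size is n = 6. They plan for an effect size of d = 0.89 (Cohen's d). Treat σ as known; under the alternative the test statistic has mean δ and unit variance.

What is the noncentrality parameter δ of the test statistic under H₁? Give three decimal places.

δ ≈ 2.180

δ = d·√n = 0.89 × √6 = 2.1800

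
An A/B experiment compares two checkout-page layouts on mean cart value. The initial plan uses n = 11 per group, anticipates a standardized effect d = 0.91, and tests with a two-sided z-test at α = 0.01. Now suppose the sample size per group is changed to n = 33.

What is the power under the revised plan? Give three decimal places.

Power ≈ 0.869

With n = 33 per group: δ = d·√(n/2) = 0.91 × √(33/2) = 3.6964. Critical value z_{0.005} = 2.576.
Revised power = Φ(δ − 2.576) + Φ(−δ − 2.576) = Φ(1.121) + Φ(-6.272) = 0.8688 + 0.0000 = 0.8688.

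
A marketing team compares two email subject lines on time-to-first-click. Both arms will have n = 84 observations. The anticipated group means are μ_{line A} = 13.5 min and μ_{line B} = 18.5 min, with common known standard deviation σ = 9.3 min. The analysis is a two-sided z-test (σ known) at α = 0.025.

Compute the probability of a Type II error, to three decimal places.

β ≈ 0.107

Standardized effect: d = |μ_{line A} − μ_{line B}| / σ = |13.5 − 18.5| / 9.3 = 0.5376
Noncentrality parameter: δ = d·√(n/2) = 0.5376 × √(84/2) = 3.4843
Two-sided α = 0.025 → critical value z_{0.0125} = 2.241.
Power = Φ(δ − 2.241) + Φ(−δ − 2.241) = Φ(1.243) + Φ(-5.726) = 0.8930 + 0.0000 = 0.8930.
Type II error: β = 1 − power = 1 − 0.8930 = 0.1070.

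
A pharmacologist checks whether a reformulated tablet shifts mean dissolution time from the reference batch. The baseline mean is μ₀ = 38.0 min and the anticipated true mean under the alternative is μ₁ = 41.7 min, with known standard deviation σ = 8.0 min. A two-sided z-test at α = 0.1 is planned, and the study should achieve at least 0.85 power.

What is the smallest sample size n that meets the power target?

n = 34

Standardized effect: d = |μ₁ − μ₀| / σ = |41.7 − 38.0| / 8.0 = 0.4625
For power 0.85 need Φ(δ − z_{0.05}) = 0.85, so δ = z_{0.05} + z_{0.15} = 1.645 + 1.036 = 2.681.
(For δ > 0 the lower-tail rejection region contributes negligibly to power, so the one-term inversion is standard.)
δ = d·√n ⇒ n = (δ/d)² = (2.681 / 0.4625)² = 33.61.
Round up to the next whole unit.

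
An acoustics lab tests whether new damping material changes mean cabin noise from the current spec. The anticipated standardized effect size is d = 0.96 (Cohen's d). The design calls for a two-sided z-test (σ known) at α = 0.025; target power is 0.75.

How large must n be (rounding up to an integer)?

n = 10

Set Φ(δ − 2.241) = 0.75; then δ − 2.241 = Φ⁻¹(0.75) = 0.674, giving δ = 2.916.
(The Φ(−δ − z_{α/2}) term is vanishingly small for δ > 0 and is dropped in the standard sample-size formula.)
δ = d·√n ⇒ n = (δ/d)² = (2.916 / 0.96)² = 9.23.
Rounding up, n = 10.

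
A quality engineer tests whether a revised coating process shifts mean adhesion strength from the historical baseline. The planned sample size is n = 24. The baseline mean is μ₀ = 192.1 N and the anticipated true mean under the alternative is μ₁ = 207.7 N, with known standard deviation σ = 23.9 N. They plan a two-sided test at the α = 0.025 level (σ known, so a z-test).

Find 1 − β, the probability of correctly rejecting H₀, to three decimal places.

Standardized effect: d = |μ₁ − μ₀| / σ = |207.7 − 192.1| / 23.9 = 0.6527
Noncentrality parameter: δ = d·√n = 0.6527 × √24 = 3.1977
Critical value for a two-sided test at α = 0.025: z_{α/2} = 2.241.
Power = Φ(δ − 2.241) + Φ(−δ − 2.241) = Φ(0.956) + Φ(-5.439) = 0.8305 + 0.0000 = 0.8305.

Power ≈ 0.831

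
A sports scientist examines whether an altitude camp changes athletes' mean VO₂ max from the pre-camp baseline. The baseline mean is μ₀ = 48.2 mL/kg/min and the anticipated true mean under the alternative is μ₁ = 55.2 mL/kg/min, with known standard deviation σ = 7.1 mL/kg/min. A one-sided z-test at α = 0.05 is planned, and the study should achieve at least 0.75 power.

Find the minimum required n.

n = 6

Standardized effect: d = |μ₁ − μ₀| / σ = |55.2 − 48.2| / 7.1 = 0.9859
Set Φ(δ − 1.645) = 0.75; then δ − 1.645 = Φ⁻¹(0.75) = 0.674, giving δ = 2.319.
δ = d·√n ⇒ n = (δ/d)² = (2.319 / 0.9859)² = 5.53.
Rounding up, n = 6.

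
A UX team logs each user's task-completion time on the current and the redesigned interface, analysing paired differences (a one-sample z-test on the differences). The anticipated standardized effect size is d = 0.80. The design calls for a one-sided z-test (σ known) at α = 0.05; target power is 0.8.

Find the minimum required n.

Set Φ(δ − 1.645) = 0.8; then δ − 1.645 = Φ⁻¹(0.8) = 0.842, giving δ = 2.486.
δ = d·√n ⇒ n = (δ/d)² = (2.486 / 0.80)² = 9.66.
Round up to the next whole unit.

n = 10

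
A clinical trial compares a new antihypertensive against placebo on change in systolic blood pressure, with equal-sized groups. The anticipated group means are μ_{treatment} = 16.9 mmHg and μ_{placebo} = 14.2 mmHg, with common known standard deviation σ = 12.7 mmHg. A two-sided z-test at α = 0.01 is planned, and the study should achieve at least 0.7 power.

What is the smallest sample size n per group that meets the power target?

n = 426 per group

Standardized effect: d = |μ_{treatment} − μ_{placebo}| / σ = |16.9 − 14.2| / 12.7 = 0.2126
For power 0.7 need Φ(δ − z_{0.005}) = 0.7, so δ = z_{0.005} + z_{0.30} = 2.576 + 0.524 = 3.100.
(Ignoring the negligible lower-tail rejection probability gives the usual closed-form inversion.)
δ = d·√(n/2) ⇒ n = 2(δ/d)² = 2 × (3.100 / 0.2126)² = 425.30.
Rounding up, n = 426 per group.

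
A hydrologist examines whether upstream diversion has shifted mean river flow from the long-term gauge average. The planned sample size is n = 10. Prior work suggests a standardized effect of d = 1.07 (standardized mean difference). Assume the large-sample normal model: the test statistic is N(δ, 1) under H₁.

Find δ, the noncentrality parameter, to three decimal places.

δ ≈ 3.384

δ = d·√n = 1.07 × √10 = 3.3836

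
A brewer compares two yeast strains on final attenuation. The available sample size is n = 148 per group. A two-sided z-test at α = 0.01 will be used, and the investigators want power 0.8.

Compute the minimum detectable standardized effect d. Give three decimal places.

Required noncentrality: δ = z_{0.005} + z_{0.20} = 2.576 + 0.842 = 3.417.
(Lower-tail contribution to power is negligible for δ > 0.)
δ = d·√(n/2) ⇒ d = δ/√(n/2) = 3.417/√(148/2) = 0.3973.

d ≈ 0.397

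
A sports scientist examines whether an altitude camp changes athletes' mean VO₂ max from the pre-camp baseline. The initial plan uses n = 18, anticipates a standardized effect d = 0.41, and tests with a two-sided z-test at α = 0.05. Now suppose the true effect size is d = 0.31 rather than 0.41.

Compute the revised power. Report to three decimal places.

Power ≈ 0.260

With d = 0.31: δ = d·√n = 0.31 × √18 = 1.3152. Critical value z_{0.025} = 1.960.
Revised power = Φ(δ − 1.960) + Φ(−δ − 1.960) = Φ(-0.645) + Φ(-3.275) = 0.2595 + 0.0005 = 0.2601.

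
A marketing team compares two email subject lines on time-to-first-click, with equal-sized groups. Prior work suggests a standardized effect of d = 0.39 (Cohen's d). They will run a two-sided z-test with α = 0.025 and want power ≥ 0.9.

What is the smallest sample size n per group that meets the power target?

n = 164 per group

For power 0.9 need Φ(δ − z_{0.0125}) = 0.9, so δ = z_{0.0125} + z_{0.10} = 2.241 + 1.282 = 3.523.
(The Φ(−δ − z_{α/2}) term is vanishingly small for δ > 0 and is dropped in the standard sample-size formula.)
δ = d·√(n/2) ⇒ n = 2(δ/d)² = 2 × (3.523 / 0.39)² = 163.20.
Rounding up, n = 164 per group.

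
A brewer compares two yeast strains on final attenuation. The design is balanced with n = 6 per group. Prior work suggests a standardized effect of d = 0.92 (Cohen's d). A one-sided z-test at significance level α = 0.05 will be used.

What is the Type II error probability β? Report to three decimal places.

β ≈ 0.520

Noncentrality parameter: λ = d·√(n/2) = 0.92 × √(6/2) = 1.5935
Critical value for a one-sided test at α = 0.05: z_α = 1.645.
Power = Φ(λ − 1.645) = Φ(-0.051) = 0.4795.
Type II error: β = 1 − power = 1 − 0.4795 = 0.5205.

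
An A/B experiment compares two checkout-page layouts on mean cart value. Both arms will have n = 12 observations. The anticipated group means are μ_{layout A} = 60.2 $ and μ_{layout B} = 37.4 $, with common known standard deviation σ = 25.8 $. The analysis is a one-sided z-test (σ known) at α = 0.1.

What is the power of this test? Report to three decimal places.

Standardized effect: d = |μ_{layout A} − μ_{layout B}| / σ = |60.2 − 37.4| / 25.8 = 0.8837
Noncentrality parameter: δ = d·√(n/2) = 0.8837 × √(12/2) = 2.1647
One-sided α = 0.1 → critical value z_{0.1} = 1.282.
Power = Φ(δ − 1.282) = Φ(0.883) = 0.8114.

Power ≈ 0.811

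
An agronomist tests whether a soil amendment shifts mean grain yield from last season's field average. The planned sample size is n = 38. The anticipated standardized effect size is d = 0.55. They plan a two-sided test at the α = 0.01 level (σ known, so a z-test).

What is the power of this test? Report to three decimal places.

Noncentrality parameter: δ = d·√n = 0.55 × √38 = 3.3904
Two-sided α = 0.01 → critical value z_{0.005} = 2.576.
Power = Φ(δ − 2.576) + Φ(−δ − 2.576) = Φ(0.815) + Φ(-5.966) = 0.7923 + 0.0000 = 0.7923.

Power ≈ 0.792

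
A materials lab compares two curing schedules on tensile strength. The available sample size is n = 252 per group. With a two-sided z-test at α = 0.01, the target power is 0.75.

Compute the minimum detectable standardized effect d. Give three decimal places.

d ≈ 0.290

Need Φ(δ − 2.576) = 0.75, so δ = 2.576 + 0.674 = 3.250.
(Lower-tail contribution to power is negligible for δ > 0.)
δ = d·√(n/2) ⇒ d = δ/√(n/2) = 3.250/√(252/2) = 0.2896.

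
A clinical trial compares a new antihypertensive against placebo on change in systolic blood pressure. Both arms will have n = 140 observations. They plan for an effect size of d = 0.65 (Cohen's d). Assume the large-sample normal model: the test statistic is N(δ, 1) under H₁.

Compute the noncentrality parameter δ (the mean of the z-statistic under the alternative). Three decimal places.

δ = d·√(n/2) = 0.65 × √(140/2) = 5.4383

δ ≈ 5.438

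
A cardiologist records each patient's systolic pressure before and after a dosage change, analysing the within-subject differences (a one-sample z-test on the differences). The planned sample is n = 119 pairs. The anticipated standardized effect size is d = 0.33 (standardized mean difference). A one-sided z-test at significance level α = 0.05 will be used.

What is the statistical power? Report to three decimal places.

Power ≈ 0.975

Noncentrality parameter: δ = d·√n = 0.33 × √119 = 3.5999
One-sided α = 0.05 → critical value z_{0.05} = 1.645.
Power = Φ(δ − 1.645) = Φ(1.955) = 0.9747.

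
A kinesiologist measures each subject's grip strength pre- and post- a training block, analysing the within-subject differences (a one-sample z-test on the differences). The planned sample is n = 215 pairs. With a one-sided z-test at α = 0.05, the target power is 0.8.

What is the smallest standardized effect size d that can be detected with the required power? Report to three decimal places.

d ≈ 0.170

Need Φ(δ − 1.645) = 0.8, so δ = 1.645 + 0.842 = 2.486.
δ = d·√n ⇒ d = δ/√n = 2.486/√215 = 0.1696.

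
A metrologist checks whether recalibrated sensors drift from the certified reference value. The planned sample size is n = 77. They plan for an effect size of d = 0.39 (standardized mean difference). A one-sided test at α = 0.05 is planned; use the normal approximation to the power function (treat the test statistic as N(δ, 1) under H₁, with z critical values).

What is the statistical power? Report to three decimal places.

Power ≈ 0.962

Noncentrality parameter: δ = d·√n = 0.39 × √77 = 3.4222
One-sided α = 0.05 → critical value z_{0.05} = 1.645.
Power = P(Z > 1.645 − δ) = Φ(1.777) = 0.9622.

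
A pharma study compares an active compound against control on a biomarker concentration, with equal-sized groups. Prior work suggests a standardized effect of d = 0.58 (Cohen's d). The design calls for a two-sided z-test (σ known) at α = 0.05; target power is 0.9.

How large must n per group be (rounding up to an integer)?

Set Φ(δ − 1.960) = 0.9; then δ − 1.960 = Φ⁻¹(0.9) = 1.282, giving δ = 3.242.
(The Φ(−δ − z_{α/2}) term is vanishingly small for δ > 0 and is dropped in the standard sample-size formula.)
δ = d·√(n/2) ⇒ n = 2(δ/d)² = 2 × (3.242 / 0.58)² = 62.47.
Rounding up, n = 63 per group.

n = 63 per group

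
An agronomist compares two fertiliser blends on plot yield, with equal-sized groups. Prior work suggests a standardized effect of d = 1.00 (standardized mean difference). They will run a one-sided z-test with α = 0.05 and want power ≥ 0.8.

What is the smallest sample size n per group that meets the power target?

For power 0.8 need Φ(δ − z_{0.05}) = 0.8, so δ = z_{0.05} + z_{0.20} = 1.645 + 0.842 = 2.486.
δ = d·√(n/2) ⇒ n = 2(δ/d)² = 2 × (2.486 / 1.00)² = 12.37.
Round up to the next whole unit.

n = 13 per group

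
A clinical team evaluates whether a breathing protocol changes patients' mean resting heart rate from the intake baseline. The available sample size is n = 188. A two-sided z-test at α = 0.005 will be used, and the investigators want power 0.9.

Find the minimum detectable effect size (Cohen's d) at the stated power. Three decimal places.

Need Φ(δ − 2.807) = 0.9, so δ = 2.807 + 1.282 = 4.089.
(Lower-tail contribution to power is negligible for δ > 0.)
δ = d·√n ⇒ d = δ/√n = 4.089/√188 = 0.2982.

d ≈ 0.298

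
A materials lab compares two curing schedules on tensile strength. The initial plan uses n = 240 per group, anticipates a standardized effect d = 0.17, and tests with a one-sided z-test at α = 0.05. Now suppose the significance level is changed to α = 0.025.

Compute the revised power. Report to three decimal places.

Power ≈ 0.461

δ = d·√(n/2) = 0.17 × √(240/2) = 1.8623 (unchanged). New critical value: z_{0.025} = 1.960.
Revised power = Φ(δ − 1.960) = Φ(-0.098) = 0.4611.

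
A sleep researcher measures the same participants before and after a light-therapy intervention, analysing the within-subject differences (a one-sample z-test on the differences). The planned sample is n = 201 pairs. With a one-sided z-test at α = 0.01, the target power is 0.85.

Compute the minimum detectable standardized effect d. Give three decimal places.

d ≈ 0.237

Need Φ(δ − 2.326) = 0.85, so δ = 2.326 + 1.036 = 3.363.
δ = d·√n ⇒ d = δ/√n = 3.363/√201 = 0.2372.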